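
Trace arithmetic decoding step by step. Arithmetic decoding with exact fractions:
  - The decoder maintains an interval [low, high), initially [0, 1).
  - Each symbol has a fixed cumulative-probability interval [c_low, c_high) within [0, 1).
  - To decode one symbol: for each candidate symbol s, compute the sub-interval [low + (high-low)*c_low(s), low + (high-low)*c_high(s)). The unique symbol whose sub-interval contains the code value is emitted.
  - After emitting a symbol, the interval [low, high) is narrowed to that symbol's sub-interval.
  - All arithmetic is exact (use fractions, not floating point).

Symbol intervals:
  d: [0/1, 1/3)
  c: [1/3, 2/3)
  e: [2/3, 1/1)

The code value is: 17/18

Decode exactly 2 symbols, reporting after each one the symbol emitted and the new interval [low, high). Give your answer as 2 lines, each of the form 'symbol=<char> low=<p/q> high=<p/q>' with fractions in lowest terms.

Answer: symbol=e low=2/3 high=1/1
symbol=e low=8/9 high=1/1

Derivation:
Step 1: interval [0/1, 1/1), width = 1/1 - 0/1 = 1/1
  'd': [0/1 + 1/1*0/1, 0/1 + 1/1*1/3) = [0/1, 1/3)
  'c': [0/1 + 1/1*1/3, 0/1 + 1/1*2/3) = [1/3, 2/3)
  'e': [0/1 + 1/1*2/3, 0/1 + 1/1*1/1) = [2/3, 1/1) <- contains code 17/18
  emit 'e', narrow to [2/3, 1/1)
Step 2: interval [2/3, 1/1), width = 1/1 - 2/3 = 1/3
  'd': [2/3 + 1/3*0/1, 2/3 + 1/3*1/3) = [2/3, 7/9)
  'c': [2/3 + 1/3*1/3, 2/3 + 1/3*2/3) = [7/9, 8/9)
  'e': [2/3 + 1/3*2/3, 2/3 + 1/3*1/1) = [8/9, 1/1) <- contains code 17/18
  emit 'e', narrow to [8/9, 1/1)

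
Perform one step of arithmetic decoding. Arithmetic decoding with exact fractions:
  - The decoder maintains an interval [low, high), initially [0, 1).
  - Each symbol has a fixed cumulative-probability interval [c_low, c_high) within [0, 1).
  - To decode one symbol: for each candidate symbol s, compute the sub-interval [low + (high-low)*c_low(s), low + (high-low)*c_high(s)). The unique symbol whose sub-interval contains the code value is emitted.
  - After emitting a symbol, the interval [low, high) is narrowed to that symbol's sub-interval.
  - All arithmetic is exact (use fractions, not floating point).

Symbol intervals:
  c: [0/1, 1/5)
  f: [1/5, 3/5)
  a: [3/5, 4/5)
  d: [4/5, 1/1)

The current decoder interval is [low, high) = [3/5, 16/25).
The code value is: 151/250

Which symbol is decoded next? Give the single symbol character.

Answer: c

Derivation:
Interval width = high − low = 16/25 − 3/5 = 1/25
Scaled code = (code − low) / width = (151/250 − 3/5) / 1/25 = 1/10
  c: [0/1, 1/5) ← scaled code falls here ✓
  f: [1/5, 3/5) 
  a: [3/5, 4/5) 
  d: [4/5, 1/1) 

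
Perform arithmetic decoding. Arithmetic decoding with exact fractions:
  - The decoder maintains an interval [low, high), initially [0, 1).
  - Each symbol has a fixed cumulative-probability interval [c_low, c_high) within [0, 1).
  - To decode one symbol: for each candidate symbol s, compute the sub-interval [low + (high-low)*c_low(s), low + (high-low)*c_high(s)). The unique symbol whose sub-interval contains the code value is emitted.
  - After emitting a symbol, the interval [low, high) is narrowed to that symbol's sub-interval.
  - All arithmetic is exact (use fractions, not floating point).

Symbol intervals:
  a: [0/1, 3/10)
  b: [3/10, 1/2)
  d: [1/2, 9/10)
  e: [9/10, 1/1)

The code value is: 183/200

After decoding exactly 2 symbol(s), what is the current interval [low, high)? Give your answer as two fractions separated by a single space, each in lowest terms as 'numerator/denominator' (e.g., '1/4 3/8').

Step 1: interval [0/1, 1/1), width = 1/1 - 0/1 = 1/1
  'a': [0/1 + 1/1*0/1, 0/1 + 1/1*3/10) = [0/1, 3/10)
  'b': [0/1 + 1/1*3/10, 0/1 + 1/1*1/2) = [3/10, 1/2)
  'd': [0/1 + 1/1*1/2, 0/1 + 1/1*9/10) = [1/2, 9/10)
  'e': [0/1 + 1/1*9/10, 0/1 + 1/1*1/1) = [9/10, 1/1) <- contains code 183/200
  emit 'e', narrow to [9/10, 1/1)
Step 2: interval [9/10, 1/1), width = 1/1 - 9/10 = 1/10
  'a': [9/10 + 1/10*0/1, 9/10 + 1/10*3/10) = [9/10, 93/100) <- contains code 183/200
  'b': [9/10 + 1/10*3/10, 9/10 + 1/10*1/2) = [93/100, 19/20)
  'd': [9/10 + 1/10*1/2, 9/10 + 1/10*9/10) = [19/20, 99/100)
  'e': [9/10 + 1/10*9/10, 9/10 + 1/10*1/1) = [99/100, 1/1)
  emit 'a', narrow to [9/10, 93/100)

Answer: 9/10 93/100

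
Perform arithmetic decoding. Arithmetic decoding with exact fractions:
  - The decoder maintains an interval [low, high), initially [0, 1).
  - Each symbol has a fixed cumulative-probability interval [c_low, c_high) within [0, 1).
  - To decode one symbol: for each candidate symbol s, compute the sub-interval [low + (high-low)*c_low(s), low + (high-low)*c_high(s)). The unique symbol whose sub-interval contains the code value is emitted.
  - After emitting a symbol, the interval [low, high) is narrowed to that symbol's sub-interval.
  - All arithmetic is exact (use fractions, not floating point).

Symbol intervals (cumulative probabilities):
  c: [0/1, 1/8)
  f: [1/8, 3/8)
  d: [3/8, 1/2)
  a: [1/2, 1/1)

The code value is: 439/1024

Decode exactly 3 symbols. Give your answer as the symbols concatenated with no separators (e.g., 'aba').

Step 1: interval [0/1, 1/1), width = 1/1 - 0/1 = 1/1
  'c': [0/1 + 1/1*0/1, 0/1 + 1/1*1/8) = [0/1, 1/8)
  'f': [0/1 + 1/1*1/8, 0/1 + 1/1*3/8) = [1/8, 3/8)
  'd': [0/1 + 1/1*3/8, 0/1 + 1/1*1/2) = [3/8, 1/2) <- contains code 439/1024
  'a': [0/1 + 1/1*1/2, 0/1 + 1/1*1/1) = [1/2, 1/1)
  emit 'd', narrow to [3/8, 1/2)
Step 2: interval [3/8, 1/2), width = 1/2 - 3/8 = 1/8
  'c': [3/8 + 1/8*0/1, 3/8 + 1/8*1/8) = [3/8, 25/64)
  'f': [3/8 + 1/8*1/8, 3/8 + 1/8*3/8) = [25/64, 27/64)
  'd': [3/8 + 1/8*3/8, 3/8 + 1/8*1/2) = [27/64, 7/16) <- contains code 439/1024
  'a': [3/8 + 1/8*1/2, 3/8 + 1/8*1/1) = [7/16, 1/2)
  emit 'd', narrow to [27/64, 7/16)
Step 3: interval [27/64, 7/16), width = 7/16 - 27/64 = 1/64
  'c': [27/64 + 1/64*0/1, 27/64 + 1/64*1/8) = [27/64, 217/512)
  'f': [27/64 + 1/64*1/8, 27/64 + 1/64*3/8) = [217/512, 219/512)
  'd': [27/64 + 1/64*3/8, 27/64 + 1/64*1/2) = [219/512, 55/128) <- contains code 439/1024
  'a': [27/64 + 1/64*1/2, 27/64 + 1/64*1/1) = [55/128, 7/16)
  emit 'd', narrow to [219/512, 55/128)

Answer: ddd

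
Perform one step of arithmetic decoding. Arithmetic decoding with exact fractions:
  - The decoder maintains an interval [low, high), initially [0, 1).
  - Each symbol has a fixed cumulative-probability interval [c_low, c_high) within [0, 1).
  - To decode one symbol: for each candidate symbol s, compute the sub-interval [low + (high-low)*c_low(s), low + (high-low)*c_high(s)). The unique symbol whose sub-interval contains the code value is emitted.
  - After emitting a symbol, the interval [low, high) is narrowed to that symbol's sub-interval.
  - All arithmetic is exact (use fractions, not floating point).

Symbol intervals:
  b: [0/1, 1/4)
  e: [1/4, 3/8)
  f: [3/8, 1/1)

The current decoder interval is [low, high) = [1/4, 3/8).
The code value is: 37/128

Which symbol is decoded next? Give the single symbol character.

Answer: e

Derivation:
Interval width = high − low = 3/8 − 1/4 = 1/8
Scaled code = (code − low) / width = (37/128 − 1/4) / 1/8 = 5/16
  b: [0/1, 1/4) 
  e: [1/4, 3/8) ← scaled code falls here ✓
  f: [3/8, 1/1) 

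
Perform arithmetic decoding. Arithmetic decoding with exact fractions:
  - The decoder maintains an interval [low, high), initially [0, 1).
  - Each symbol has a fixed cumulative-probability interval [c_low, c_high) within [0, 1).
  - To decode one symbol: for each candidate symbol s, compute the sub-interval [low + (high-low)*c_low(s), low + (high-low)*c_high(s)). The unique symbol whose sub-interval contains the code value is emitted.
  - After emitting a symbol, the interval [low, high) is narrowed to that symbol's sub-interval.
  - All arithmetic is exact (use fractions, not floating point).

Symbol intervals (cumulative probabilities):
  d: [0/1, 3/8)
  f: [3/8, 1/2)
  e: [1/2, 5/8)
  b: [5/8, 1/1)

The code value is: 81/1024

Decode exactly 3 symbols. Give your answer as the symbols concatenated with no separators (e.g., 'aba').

Answer: dde

Derivation:
Step 1: interval [0/1, 1/1), width = 1/1 - 0/1 = 1/1
  'd': [0/1 + 1/1*0/1, 0/1 + 1/1*3/8) = [0/1, 3/8) <- contains code 81/1024
  'f': [0/1 + 1/1*3/8, 0/1 + 1/1*1/2) = [3/8, 1/2)
  'e': [0/1 + 1/1*1/2, 0/1 + 1/1*5/8) = [1/2, 5/8)
  'b': [0/1 + 1/1*5/8, 0/1 + 1/1*1/1) = [5/8, 1/1)
  emit 'd', narrow to [0/1, 3/8)
Step 2: interval [0/1, 3/8), width = 3/8 - 0/1 = 3/8
  'd': [0/1 + 3/8*0/1, 0/1 + 3/8*3/8) = [0/1, 9/64) <- contains code 81/1024
  'f': [0/1 + 3/8*3/8, 0/1 + 3/8*1/2) = [9/64, 3/16)
  'e': [0/1 + 3/8*1/2, 0/1 + 3/8*5/8) = [3/16, 15/64)
  'b': [0/1 + 3/8*5/8, 0/1 + 3/8*1/1) = [15/64, 3/8)
  emit 'd', narrow to [0/1, 9/64)
Step 3: interval [0/1, 9/64), width = 9/64 - 0/1 = 9/64
  'd': [0/1 + 9/64*0/1, 0/1 + 9/64*3/8) = [0/1, 27/512)
  'f': [0/1 + 9/64*3/8, 0/1 + 9/64*1/2) = [27/512, 9/128)
  'e': [0/1 + 9/64*1/2, 0/1 + 9/64*5/8) = [9/128, 45/512) <- contains code 81/1024
  'b': [0/1 + 9/64*5/8, 0/1 + 9/64*1/1) = [45/512, 9/64)
  emit 'e', narrow to [9/128, 45/512)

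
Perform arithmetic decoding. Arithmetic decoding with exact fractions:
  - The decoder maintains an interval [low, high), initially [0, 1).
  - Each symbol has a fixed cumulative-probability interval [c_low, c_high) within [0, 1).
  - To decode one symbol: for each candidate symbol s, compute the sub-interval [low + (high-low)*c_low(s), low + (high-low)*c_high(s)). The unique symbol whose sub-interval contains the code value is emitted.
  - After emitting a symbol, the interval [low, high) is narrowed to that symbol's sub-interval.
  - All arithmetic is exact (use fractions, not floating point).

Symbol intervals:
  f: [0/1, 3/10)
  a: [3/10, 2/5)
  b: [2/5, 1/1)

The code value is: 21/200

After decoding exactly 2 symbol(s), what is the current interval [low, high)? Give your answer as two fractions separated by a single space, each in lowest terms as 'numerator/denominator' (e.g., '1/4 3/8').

Answer: 9/100 3/25

Derivation:
Step 1: interval [0/1, 1/1), width = 1/1 - 0/1 = 1/1
  'f': [0/1 + 1/1*0/1, 0/1 + 1/1*3/10) = [0/1, 3/10) <- contains code 21/200
  'a': [0/1 + 1/1*3/10, 0/1 + 1/1*2/5) = [3/10, 2/5)
  'b': [0/1 + 1/1*2/5, 0/1 + 1/1*1/1) = [2/5, 1/1)
  emit 'f', narrow to [0/1, 3/10)
Step 2: interval [0/1, 3/10), width = 3/10 - 0/1 = 3/10
  'f': [0/1 + 3/10*0/1, 0/1 + 3/10*3/10) = [0/1, 9/100)
  'a': [0/1 + 3/10*3/10, 0/1 + 3/10*2/5) = [9/100, 3/25) <- contains code 21/200
  'b': [0/1 + 3/10*2/5, 0/1 + 3/10*1/1) = [3/25, 3/10)
  emit 'a', narrow to [9/100, 3/25)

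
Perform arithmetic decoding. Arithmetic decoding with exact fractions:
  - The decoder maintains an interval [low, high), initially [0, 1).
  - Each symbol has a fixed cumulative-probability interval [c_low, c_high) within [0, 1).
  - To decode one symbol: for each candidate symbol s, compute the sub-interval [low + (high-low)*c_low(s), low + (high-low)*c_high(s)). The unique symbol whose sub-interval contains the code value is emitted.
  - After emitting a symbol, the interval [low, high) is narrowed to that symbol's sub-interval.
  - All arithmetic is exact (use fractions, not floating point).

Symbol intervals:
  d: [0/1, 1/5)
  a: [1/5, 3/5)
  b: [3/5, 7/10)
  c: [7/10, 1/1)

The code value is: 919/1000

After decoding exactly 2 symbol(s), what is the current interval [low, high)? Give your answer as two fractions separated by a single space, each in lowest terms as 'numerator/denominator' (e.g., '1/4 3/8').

Step 1: interval [0/1, 1/1), width = 1/1 - 0/1 = 1/1
  'd': [0/1 + 1/1*0/1, 0/1 + 1/1*1/5) = [0/1, 1/5)
  'a': [0/1 + 1/1*1/5, 0/1 + 1/1*3/5) = [1/5, 3/5)
  'b': [0/1 + 1/1*3/5, 0/1 + 1/1*7/10) = [3/5, 7/10)
  'c': [0/1 + 1/1*7/10, 0/1 + 1/1*1/1) = [7/10, 1/1) <- contains code 919/1000
  emit 'c', narrow to [7/10, 1/1)
Step 2: interval [7/10, 1/1), width = 1/1 - 7/10 = 3/10
  'd': [7/10 + 3/10*0/1, 7/10 + 3/10*1/5) = [7/10, 19/25)
  'a': [7/10 + 3/10*1/5, 7/10 + 3/10*3/5) = [19/25, 22/25)
  'b': [7/10 + 3/10*3/5, 7/10 + 3/10*7/10) = [22/25, 91/100)
  'c': [7/10 + 3/10*7/10, 7/10 + 3/10*1/1) = [91/100, 1/1) <- contains code 919/1000
  emit 'c', narrow to [91/100, 1/1)

Answer: 91/100 1/1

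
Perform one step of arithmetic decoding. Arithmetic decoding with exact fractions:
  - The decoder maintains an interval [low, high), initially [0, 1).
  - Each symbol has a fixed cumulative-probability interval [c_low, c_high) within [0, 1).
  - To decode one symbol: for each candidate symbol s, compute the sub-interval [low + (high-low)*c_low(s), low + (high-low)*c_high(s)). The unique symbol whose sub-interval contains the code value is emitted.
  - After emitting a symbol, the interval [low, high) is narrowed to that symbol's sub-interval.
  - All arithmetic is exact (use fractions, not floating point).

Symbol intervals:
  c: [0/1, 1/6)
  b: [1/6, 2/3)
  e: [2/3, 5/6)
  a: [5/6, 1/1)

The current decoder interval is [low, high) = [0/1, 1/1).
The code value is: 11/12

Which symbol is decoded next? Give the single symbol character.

Interval width = high − low = 1/1 − 0/1 = 1/1
Scaled code = (code − low) / width = (11/12 − 0/1) / 1/1 = 11/12
  c: [0/1, 1/6) 
  b: [1/6, 2/3) 
  e: [2/3, 5/6) 
  a: [5/6, 1/1) ← scaled code falls here ✓

Answer: a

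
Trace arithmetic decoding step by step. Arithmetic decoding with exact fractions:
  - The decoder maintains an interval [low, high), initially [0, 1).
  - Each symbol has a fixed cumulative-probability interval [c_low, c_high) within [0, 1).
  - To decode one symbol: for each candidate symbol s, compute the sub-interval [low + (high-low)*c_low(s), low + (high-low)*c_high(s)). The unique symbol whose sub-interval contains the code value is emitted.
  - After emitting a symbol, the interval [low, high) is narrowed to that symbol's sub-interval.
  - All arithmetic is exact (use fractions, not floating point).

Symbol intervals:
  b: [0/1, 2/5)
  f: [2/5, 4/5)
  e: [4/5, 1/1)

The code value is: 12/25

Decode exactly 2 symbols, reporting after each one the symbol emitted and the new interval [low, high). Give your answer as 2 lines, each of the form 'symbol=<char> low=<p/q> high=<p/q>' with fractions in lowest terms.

Answer: symbol=f low=2/5 high=4/5
symbol=b low=2/5 high=14/25

Derivation:
Step 1: interval [0/1, 1/1), width = 1/1 - 0/1 = 1/1
  'b': [0/1 + 1/1*0/1, 0/1 + 1/1*2/5) = [0/1, 2/5)
  'f': [0/1 + 1/1*2/5, 0/1 + 1/1*4/5) = [2/5, 4/5) <- contains code 12/25
  'e': [0/1 + 1/1*4/5, 0/1 + 1/1*1/1) = [4/5, 1/1)
  emit 'f', narrow to [2/5, 4/5)
Step 2: interval [2/5, 4/5), width = 4/5 - 2/5 = 2/5
  'b': [2/5 + 2/5*0/1, 2/5 + 2/5*2/5) = [2/5, 14/25) <- contains code 12/25
  'f': [2/5 + 2/5*2/5, 2/5 + 2/5*4/5) = [14/25, 18/25)
  'e': [2/5 + 2/5*4/5, 2/5 + 2/5*1/1) = [18/25, 4/5)
  emit 'b', narrow to [2/5, 14/25)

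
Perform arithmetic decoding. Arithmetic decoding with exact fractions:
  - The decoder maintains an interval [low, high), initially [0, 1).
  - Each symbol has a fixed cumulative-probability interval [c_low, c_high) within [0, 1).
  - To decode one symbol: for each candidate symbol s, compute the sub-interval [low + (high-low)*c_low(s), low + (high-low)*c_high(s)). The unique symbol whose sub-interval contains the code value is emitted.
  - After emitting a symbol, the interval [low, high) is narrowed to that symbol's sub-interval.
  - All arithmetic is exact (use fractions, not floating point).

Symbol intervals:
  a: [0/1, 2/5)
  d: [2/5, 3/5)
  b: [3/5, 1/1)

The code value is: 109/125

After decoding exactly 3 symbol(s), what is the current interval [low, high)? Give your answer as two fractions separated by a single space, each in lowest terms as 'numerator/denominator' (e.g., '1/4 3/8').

Step 1: interval [0/1, 1/1), width = 1/1 - 0/1 = 1/1
  'a': [0/1 + 1/1*0/1, 0/1 + 1/1*2/5) = [0/1, 2/5)
  'd': [0/1 + 1/1*2/5, 0/1 + 1/1*3/5) = [2/5, 3/5)
  'b': [0/1 + 1/1*3/5, 0/1 + 1/1*1/1) = [3/5, 1/1) <- contains code 109/125
  emit 'b', narrow to [3/5, 1/1)
Step 2: interval [3/5, 1/1), width = 1/1 - 3/5 = 2/5
  'a': [3/5 + 2/5*0/1, 3/5 + 2/5*2/5) = [3/5, 19/25)
  'd': [3/5 + 2/5*2/5, 3/5 + 2/5*3/5) = [19/25, 21/25)
  'b': [3/5 + 2/5*3/5, 3/5 + 2/5*1/1) = [21/25, 1/1) <- contains code 109/125
  emit 'b', narrow to [21/25, 1/1)
Step 3: interval [21/25, 1/1), width = 1/1 - 21/25 = 4/25
  'a': [21/25 + 4/25*0/1, 21/25 + 4/25*2/5) = [21/25, 113/125) <- contains code 109/125
  'd': [21/25 + 4/25*2/5, 21/25 + 4/25*3/5) = [113/125, 117/125)
  'b': [21/25 + 4/25*3/5, 21/25 + 4/25*1/1) = [117/125, 1/1)
  emit 'a', narrow to [21/25, 113/125)

Answer: 21/25 113/125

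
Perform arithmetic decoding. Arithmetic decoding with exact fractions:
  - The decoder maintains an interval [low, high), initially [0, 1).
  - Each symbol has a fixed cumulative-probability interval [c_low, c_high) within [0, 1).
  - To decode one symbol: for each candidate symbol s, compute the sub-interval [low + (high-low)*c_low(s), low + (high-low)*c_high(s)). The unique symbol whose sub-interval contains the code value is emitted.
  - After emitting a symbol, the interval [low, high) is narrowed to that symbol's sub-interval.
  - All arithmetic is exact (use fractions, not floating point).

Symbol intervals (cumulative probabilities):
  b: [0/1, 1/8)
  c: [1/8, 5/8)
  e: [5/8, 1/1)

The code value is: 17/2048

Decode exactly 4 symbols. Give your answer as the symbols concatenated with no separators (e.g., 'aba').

Answer: bbce

Derivation:
Step 1: interval [0/1, 1/1), width = 1/1 - 0/1 = 1/1
  'b': [0/1 + 1/1*0/1, 0/1 + 1/1*1/8) = [0/1, 1/8) <- contains code 17/2048
  'c': [0/1 + 1/1*1/8, 0/1 + 1/1*5/8) = [1/8, 5/8)
  'e': [0/1 + 1/1*5/8, 0/1 + 1/1*1/1) = [5/8, 1/1)
  emit 'b', narrow to [0/1, 1/8)
Step 2: interval [0/1, 1/8), width = 1/8 - 0/1 = 1/8
  'b': [0/1 + 1/8*0/1, 0/1 + 1/8*1/8) = [0/1, 1/64) <- contains code 17/2048
  'c': [0/1 + 1/8*1/8, 0/1 + 1/8*5/8) = [1/64, 5/64)
  'e': [0/1 + 1/8*5/8, 0/1 + 1/8*1/1) = [5/64, 1/8)
  emit 'b', narrow to [0/1, 1/64)
Step 3: interval [0/1, 1/64), width = 1/64 - 0/1 = 1/64
  'b': [0/1 + 1/64*0/1, 0/1 + 1/64*1/8) = [0/1, 1/512)
  'c': [0/1 + 1/64*1/8, 0/1 + 1/64*5/8) = [1/512, 5/512) <- contains code 17/2048
  'e': [0/1 + 1/64*5/8, 0/1 + 1/64*1/1) = [5/512, 1/64)
  emit 'c', narrow to [1/512, 5/512)
Step 4: interval [1/512, 5/512), width = 5/512 - 1/512 = 1/128
  'b': [1/512 + 1/128*0/1, 1/512 + 1/128*1/8) = [1/512, 3/1024)
  'c': [1/512 + 1/128*1/8, 1/512 + 1/128*5/8) = [3/1024, 7/1024)
  'e': [1/512 + 1/128*5/8, 1/512 + 1/128*1/1) = [7/1024, 5/512) <- contains code 17/2048
  emit 'e', narrow to [7/1024, 5/512)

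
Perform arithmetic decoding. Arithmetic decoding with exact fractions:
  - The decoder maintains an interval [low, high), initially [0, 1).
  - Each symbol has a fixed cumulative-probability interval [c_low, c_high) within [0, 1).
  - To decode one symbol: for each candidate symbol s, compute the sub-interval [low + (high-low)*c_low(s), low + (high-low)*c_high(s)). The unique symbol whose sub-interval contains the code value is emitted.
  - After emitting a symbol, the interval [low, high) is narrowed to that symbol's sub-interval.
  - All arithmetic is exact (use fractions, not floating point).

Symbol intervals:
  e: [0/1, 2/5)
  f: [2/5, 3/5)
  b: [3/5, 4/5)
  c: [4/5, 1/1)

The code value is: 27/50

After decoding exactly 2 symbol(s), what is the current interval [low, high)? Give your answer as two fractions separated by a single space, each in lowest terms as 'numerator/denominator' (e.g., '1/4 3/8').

Answer: 13/25 14/25

Derivation:
Step 1: interval [0/1, 1/1), width = 1/1 - 0/1 = 1/1
  'e': [0/1 + 1/1*0/1, 0/1 + 1/1*2/5) = [0/1, 2/5)
  'f': [0/1 + 1/1*2/5, 0/1 + 1/1*3/5) = [2/5, 3/5) <- contains code 27/50
  'b': [0/1 + 1/1*3/5, 0/1 + 1/1*4/5) = [3/5, 4/5)
  'c': [0/1 + 1/1*4/5, 0/1 + 1/1*1/1) = [4/5, 1/1)
  emit 'f', narrow to [2/5, 3/5)
Step 2: interval [2/5, 3/5), width = 3/5 - 2/5 = 1/5
  'e': [2/5 + 1/5*0/1, 2/5 + 1/5*2/5) = [2/5, 12/25)
  'f': [2/5 + 1/5*2/5, 2/5 + 1/5*3/5) = [12/25, 13/25)
  'b': [2/5 + 1/5*3/5, 2/5 + 1/5*4/5) = [13/25, 14/25) <- contains code 27/50
  'c': [2/5 + 1/5*4/5, 2/5 + 1/5*1/1) = [14/25, 3/5)
  emit 'b', narrow to [13/25, 14/25)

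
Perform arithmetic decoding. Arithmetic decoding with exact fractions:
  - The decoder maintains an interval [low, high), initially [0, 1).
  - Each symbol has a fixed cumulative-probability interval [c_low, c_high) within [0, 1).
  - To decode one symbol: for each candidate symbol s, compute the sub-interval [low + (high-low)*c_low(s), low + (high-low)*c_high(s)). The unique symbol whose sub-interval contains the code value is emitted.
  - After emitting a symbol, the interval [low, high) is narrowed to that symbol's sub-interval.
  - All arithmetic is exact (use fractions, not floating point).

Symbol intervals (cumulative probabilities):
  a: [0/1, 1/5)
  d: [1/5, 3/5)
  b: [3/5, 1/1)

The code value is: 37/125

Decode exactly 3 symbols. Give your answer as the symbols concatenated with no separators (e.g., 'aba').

Step 1: interval [0/1, 1/1), width = 1/1 - 0/1 = 1/1
  'a': [0/1 + 1/1*0/1, 0/1 + 1/1*1/5) = [0/1, 1/5)
  'd': [0/1 + 1/1*1/5, 0/1 + 1/1*3/5) = [1/5, 3/5) <- contains code 37/125
  'b': [0/1 + 1/1*3/5, 0/1 + 1/1*1/1) = [3/5, 1/1)
  emit 'd', narrow to [1/5, 3/5)
Step 2: interval [1/5, 3/5), width = 3/5 - 1/5 = 2/5
  'a': [1/5 + 2/5*0/1, 1/5 + 2/5*1/5) = [1/5, 7/25)
  'd': [1/5 + 2/5*1/5, 1/5 + 2/5*3/5) = [7/25, 11/25) <- contains code 37/125
  'b': [1/5 + 2/5*3/5, 1/5 + 2/5*1/1) = [11/25, 3/5)
  emit 'd', narrow to [7/25, 11/25)
Step 3: interval [7/25, 11/25), width = 11/25 - 7/25 = 4/25
  'a': [7/25 + 4/25*0/1, 7/25 + 4/25*1/5) = [7/25, 39/125) <- contains code 37/125
  'd': [7/25 + 4/25*1/5, 7/25 + 4/25*3/5) = [39/125, 47/125)
  'b': [7/25 + 4/25*3/5, 7/25 + 4/25*1/1) = [47/125, 11/25)
  emit 'a', narrow to [7/25, 39/125)

Answer: dda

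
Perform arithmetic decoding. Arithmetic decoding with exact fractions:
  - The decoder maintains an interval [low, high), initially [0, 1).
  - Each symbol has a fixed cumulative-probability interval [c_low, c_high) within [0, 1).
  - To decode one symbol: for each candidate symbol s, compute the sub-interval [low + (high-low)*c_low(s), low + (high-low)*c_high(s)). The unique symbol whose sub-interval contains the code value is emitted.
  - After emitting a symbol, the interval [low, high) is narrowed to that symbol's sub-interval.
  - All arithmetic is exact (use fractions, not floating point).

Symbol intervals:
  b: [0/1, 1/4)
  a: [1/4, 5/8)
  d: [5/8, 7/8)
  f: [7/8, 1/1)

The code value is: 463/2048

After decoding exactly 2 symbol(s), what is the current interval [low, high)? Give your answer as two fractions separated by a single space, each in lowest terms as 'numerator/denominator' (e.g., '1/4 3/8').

Answer: 7/32 1/4

Derivation:
Step 1: interval [0/1, 1/1), width = 1/1 - 0/1 = 1/1
  'b': [0/1 + 1/1*0/1, 0/1 + 1/1*1/4) = [0/1, 1/4) <- contains code 463/2048
  'a': [0/1 + 1/1*1/4, 0/1 + 1/1*5/8) = [1/4, 5/8)
  'd': [0/1 + 1/1*5/8, 0/1 + 1/1*7/8) = [5/8, 7/8)
  'f': [0/1 + 1/1*7/8, 0/1 + 1/1*1/1) = [7/8, 1/1)
  emit 'b', narrow to [0/1, 1/4)
Step 2: interval [0/1, 1/4), width = 1/4 - 0/1 = 1/4
  'b': [0/1 + 1/4*0/1, 0/1 + 1/4*1/4) = [0/1, 1/16)
  'a': [0/1 + 1/4*1/4, 0/1 + 1/4*5/8) = [1/16, 5/32)
  'd': [0/1 + 1/4*5/8, 0/1 + 1/4*7/8) = [5/32, 7/32)
  'f': [0/1 + 1/4*7/8, 0/1 + 1/4*1/1) = [7/32, 1/4) <- contains code 463/2048
  emit 'f', narrow to [7/32, 1/4)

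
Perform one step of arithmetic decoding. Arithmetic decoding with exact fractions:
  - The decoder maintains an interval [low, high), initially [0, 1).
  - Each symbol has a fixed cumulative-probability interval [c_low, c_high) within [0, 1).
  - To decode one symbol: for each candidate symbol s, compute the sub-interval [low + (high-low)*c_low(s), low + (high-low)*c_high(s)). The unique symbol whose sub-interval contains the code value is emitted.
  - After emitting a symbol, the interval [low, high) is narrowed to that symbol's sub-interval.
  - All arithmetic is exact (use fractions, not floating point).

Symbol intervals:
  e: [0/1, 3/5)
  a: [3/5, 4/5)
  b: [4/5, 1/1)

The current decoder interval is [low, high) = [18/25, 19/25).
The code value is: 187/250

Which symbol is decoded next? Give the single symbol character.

Interval width = high − low = 19/25 − 18/25 = 1/25
Scaled code = (code − low) / width = (187/250 − 18/25) / 1/25 = 7/10
  e: [0/1, 3/5) 
  a: [3/5, 4/5) ← scaled code falls here ✓
  b: [4/5, 1/1) 

Answer: a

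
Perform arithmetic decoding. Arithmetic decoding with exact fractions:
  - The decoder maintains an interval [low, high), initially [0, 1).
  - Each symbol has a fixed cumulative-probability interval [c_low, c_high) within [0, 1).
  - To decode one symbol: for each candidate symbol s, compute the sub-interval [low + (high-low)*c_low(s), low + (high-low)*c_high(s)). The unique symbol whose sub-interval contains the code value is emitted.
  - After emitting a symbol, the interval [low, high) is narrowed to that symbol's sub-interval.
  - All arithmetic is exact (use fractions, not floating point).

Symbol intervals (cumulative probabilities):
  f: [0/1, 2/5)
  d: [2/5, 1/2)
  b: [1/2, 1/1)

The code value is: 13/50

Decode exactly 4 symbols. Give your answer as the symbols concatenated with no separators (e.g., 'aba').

Answer: fbfb

Derivation:
Step 1: interval [0/1, 1/1), width = 1/1 - 0/1 = 1/1
  'f': [0/1 + 1/1*0/1, 0/1 + 1/1*2/5) = [0/1, 2/5) <- contains code 13/50
  'd': [0/1 + 1/1*2/5, 0/1 + 1/1*1/2) = [2/5, 1/2)
  'b': [0/1 + 1/1*1/2, 0/1 + 1/1*1/1) = [1/2, 1/1)
  emit 'f', narrow to [0/1, 2/5)
Step 2: interval [0/1, 2/5), width = 2/5 - 0/1 = 2/5
  'f': [0/1 + 2/5*0/1, 0/1 + 2/5*2/5) = [0/1, 4/25)
  'd': [0/1 + 2/5*2/5, 0/1 + 2/5*1/2) = [4/25, 1/5)
  'b': [0/1 + 2/5*1/2, 0/1 + 2/5*1/1) = [1/5, 2/5) <- contains code 13/50
  emit 'b', narrow to [1/5, 2/5)
Step 3: interval [1/5, 2/5), width = 2/5 - 1/5 = 1/5
  'f': [1/5 + 1/5*0/1, 1/5 + 1/5*2/5) = [1/5, 7/25) <- contains code 13/50
  'd': [1/5 + 1/5*2/5, 1/5 + 1/5*1/2) = [7/25, 3/10)
  'b': [1/5 + 1/5*1/2, 1/5 + 1/5*1/1) = [3/10, 2/5)
  emit 'f', narrow to [1/5, 7/25)
Step 4: interval [1/5, 7/25), width = 7/25 - 1/5 = 2/25
  'f': [1/5 + 2/25*0/1, 1/5 + 2/25*2/5) = [1/5, 29/125)
  'd': [1/5 + 2/25*2/5, 1/5 + 2/25*1/2) = [29/125, 6/25)
  'b': [1/5 + 2/25*1/2, 1/5 + 2/25*1/1) = [6/25, 7/25) <- contains code 13/50
  emit 'b', narrow to [6/25, 7/25)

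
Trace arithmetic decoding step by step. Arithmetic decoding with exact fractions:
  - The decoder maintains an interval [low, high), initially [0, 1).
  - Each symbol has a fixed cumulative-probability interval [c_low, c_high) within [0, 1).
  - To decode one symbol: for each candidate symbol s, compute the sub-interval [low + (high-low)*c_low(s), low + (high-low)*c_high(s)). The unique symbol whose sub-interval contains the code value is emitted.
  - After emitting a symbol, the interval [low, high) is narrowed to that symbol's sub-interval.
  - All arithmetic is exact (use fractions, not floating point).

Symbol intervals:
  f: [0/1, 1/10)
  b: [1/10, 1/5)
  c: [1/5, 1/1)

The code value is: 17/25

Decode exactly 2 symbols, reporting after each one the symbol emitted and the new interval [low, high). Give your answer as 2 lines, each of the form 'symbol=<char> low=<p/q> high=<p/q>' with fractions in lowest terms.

Step 1: interval [0/1, 1/1), width = 1/1 - 0/1 = 1/1
  'f': [0/1 + 1/1*0/1, 0/1 + 1/1*1/10) = [0/1, 1/10)
  'b': [0/1 + 1/1*1/10, 0/1 + 1/1*1/5) = [1/10, 1/5)
  'c': [0/1 + 1/1*1/5, 0/1 + 1/1*1/1) = [1/5, 1/1) <- contains code 17/25
  emit 'c', narrow to [1/5, 1/1)
Step 2: interval [1/5, 1/1), width = 1/1 - 1/5 = 4/5
  'f': [1/5 + 4/5*0/1, 1/5 + 4/5*1/10) = [1/5, 7/25)
  'b': [1/5 + 4/5*1/10, 1/5 + 4/5*1/5) = [7/25, 9/25)
  'c': [1/5 + 4/5*1/5, 1/5 + 4/5*1/1) = [9/25, 1/1) <- contains code 17/25
  emit 'c', narrow to [9/25, 1/1)

Answer: symbol=c low=1/5 high=1/1
symbol=c low=9/25 high=1/1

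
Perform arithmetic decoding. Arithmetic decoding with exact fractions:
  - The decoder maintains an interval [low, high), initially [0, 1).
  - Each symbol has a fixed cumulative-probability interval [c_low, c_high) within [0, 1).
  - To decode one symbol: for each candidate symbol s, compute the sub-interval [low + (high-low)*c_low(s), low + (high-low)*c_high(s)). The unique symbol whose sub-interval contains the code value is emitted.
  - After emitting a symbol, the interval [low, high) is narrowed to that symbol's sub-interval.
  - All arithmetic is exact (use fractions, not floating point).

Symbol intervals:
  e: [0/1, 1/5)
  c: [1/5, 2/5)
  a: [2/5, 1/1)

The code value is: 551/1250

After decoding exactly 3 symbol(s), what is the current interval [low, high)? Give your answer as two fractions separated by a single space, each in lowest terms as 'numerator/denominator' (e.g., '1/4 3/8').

Answer: 53/125 56/125

Derivation:
Step 1: interval [0/1, 1/1), width = 1/1 - 0/1 = 1/1
  'e': [0/1 + 1/1*0/1, 0/1 + 1/1*1/5) = [0/1, 1/5)
  'c': [0/1 + 1/1*1/5, 0/1 + 1/1*2/5) = [1/5, 2/5)
  'a': [0/1 + 1/1*2/5, 0/1 + 1/1*1/1) = [2/5, 1/1) <- contains code 551/1250
  emit 'a', narrow to [2/5, 1/1)
Step 2: interval [2/5, 1/1), width = 1/1 - 2/5 = 3/5
  'e': [2/5 + 3/5*0/1, 2/5 + 3/5*1/5) = [2/5, 13/25) <- contains code 551/1250
  'c': [2/5 + 3/5*1/5, 2/5 + 3/5*2/5) = [13/25, 16/25)
  'a': [2/5 + 3/5*2/5, 2/5 + 3/5*1/1) = [16/25, 1/1)
  emit 'e', narrow to [2/5, 13/25)
Step 3: interval [2/5, 13/25), width = 13/25 - 2/5 = 3/25
  'e': [2/5 + 3/25*0/1, 2/5 + 3/25*1/5) = [2/5, 53/125)
  'c': [2/5 + 3/25*1/5, 2/5 + 3/25*2/5) = [53/125, 56/125) <- contains code 551/1250
  'a': [2/5 + 3/25*2/5, 2/5 + 3/25*1/1) = [56/125, 13/25)
  emit 'c', narrow to [53/125, 56/125)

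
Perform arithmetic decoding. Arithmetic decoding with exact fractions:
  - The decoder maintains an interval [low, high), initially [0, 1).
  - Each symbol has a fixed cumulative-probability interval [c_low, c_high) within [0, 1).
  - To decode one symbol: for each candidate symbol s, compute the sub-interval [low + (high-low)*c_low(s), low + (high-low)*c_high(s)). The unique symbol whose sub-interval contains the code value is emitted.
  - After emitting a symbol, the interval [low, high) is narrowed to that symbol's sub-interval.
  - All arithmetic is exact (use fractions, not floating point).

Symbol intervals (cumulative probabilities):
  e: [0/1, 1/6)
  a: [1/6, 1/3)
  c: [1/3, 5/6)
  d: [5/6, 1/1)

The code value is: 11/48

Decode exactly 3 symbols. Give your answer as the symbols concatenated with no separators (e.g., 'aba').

Step 1: interval [0/1, 1/1), width = 1/1 - 0/1 = 1/1
  'e': [0/1 + 1/1*0/1, 0/1 + 1/1*1/6) = [0/1, 1/6)
  'a': [0/1 + 1/1*1/6, 0/1 + 1/1*1/3) = [1/6, 1/3) <- contains code 11/48
  'c': [0/1 + 1/1*1/3, 0/1 + 1/1*5/6) = [1/3, 5/6)
  'd': [0/1 + 1/1*5/6, 0/1 + 1/1*1/1) = [5/6, 1/1)
  emit 'a', narrow to [1/6, 1/3)
Step 2: interval [1/6, 1/3), width = 1/3 - 1/6 = 1/6
  'e': [1/6 + 1/6*0/1, 1/6 + 1/6*1/6) = [1/6, 7/36)
  'a': [1/6 + 1/6*1/6, 1/6 + 1/6*1/3) = [7/36, 2/9)
  'c': [1/6 + 1/6*1/3, 1/6 + 1/6*5/6) = [2/9, 11/36) <- contains code 11/48
  'd': [1/6 + 1/6*5/6, 1/6 + 1/6*1/1) = [11/36, 1/3)
  emit 'c', narrow to [2/9, 11/36)
Step 3: interval [2/9, 11/36), width = 11/36 - 2/9 = 1/12
  'e': [2/9 + 1/12*0/1, 2/9 + 1/12*1/6) = [2/9, 17/72) <- contains code 11/48
  'a': [2/9 + 1/12*1/6, 2/9 + 1/12*1/3) = [17/72, 1/4)
  'c': [2/9 + 1/12*1/3, 2/9 + 1/12*5/6) = [1/4, 7/24)
  'd': [2/9 + 1/12*5/6, 2/9 + 1/12*1/1) = [7/24, 11/36)
  emit 'e', narrow to [2/9, 17/72)

Answer: ace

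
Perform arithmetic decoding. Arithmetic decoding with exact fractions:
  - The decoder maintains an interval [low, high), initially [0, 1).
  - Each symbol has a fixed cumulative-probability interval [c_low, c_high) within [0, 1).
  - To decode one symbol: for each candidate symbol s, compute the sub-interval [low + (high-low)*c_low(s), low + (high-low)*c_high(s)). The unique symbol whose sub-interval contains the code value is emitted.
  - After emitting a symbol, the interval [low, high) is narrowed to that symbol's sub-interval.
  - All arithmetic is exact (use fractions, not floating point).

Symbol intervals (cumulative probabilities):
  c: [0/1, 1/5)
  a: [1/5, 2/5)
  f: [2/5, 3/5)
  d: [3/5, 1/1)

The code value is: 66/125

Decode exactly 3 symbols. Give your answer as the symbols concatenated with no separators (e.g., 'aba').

Answer: fdc

Derivation:
Step 1: interval [0/1, 1/1), width = 1/1 - 0/1 = 1/1
  'c': [0/1 + 1/1*0/1, 0/1 + 1/1*1/5) = [0/1, 1/5)
  'a': [0/1 + 1/1*1/5, 0/1 + 1/1*2/5) = [1/5, 2/5)
  'f': [0/1 + 1/1*2/5, 0/1 + 1/1*3/5) = [2/5, 3/5) <- contains code 66/125
  'd': [0/1 + 1/1*3/5, 0/1 + 1/1*1/1) = [3/5, 1/1)
  emit 'f', narrow to [2/5, 3/5)
Step 2: interval [2/5, 3/5), width = 3/5 - 2/5 = 1/5
  'c': [2/5 + 1/5*0/1, 2/5 + 1/5*1/5) = [2/5, 11/25)
  'a': [2/5 + 1/5*1/5, 2/5 + 1/5*2/5) = [11/25, 12/25)
  'f': [2/5 + 1/5*2/5, 2/5 + 1/5*3/5) = [12/25, 13/25)
  'd': [2/5 + 1/5*3/5, 2/5 + 1/5*1/1) = [13/25, 3/5) <- contains code 66/125
  emit 'd', narrow to [13/25, 3/5)
Step 3: interval [13/25, 3/5), width = 3/5 - 13/25 = 2/25
  'c': [13/25 + 2/25*0/1, 13/25 + 2/25*1/5) = [13/25, 67/125) <- contains code 66/125
  'a': [13/25 + 2/25*1/5, 13/25 + 2/25*2/5) = [67/125, 69/125)
  'f': [13/25 + 2/25*2/5, 13/25 + 2/25*3/5) = [69/125, 71/125)
  'd': [13/25 + 2/25*3/5, 13/25 + 2/25*1/1) = [71/125, 3/5)
  emit 'c', narrow to [13/25, 67/125)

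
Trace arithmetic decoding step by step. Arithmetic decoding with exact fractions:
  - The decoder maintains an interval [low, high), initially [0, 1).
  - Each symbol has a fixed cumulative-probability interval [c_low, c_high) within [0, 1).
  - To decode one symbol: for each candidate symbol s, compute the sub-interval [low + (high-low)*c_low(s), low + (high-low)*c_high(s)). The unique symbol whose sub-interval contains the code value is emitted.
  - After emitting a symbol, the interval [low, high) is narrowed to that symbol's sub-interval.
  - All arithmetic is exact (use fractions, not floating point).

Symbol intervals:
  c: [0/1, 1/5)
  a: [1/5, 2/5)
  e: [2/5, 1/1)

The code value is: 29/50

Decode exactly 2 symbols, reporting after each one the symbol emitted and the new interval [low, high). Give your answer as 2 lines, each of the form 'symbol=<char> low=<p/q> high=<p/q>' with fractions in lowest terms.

Answer: symbol=e low=2/5 high=1/1
symbol=a low=13/25 high=16/25

Derivation:
Step 1: interval [0/1, 1/1), width = 1/1 - 0/1 = 1/1
  'c': [0/1 + 1/1*0/1, 0/1 + 1/1*1/5) = [0/1, 1/5)
  'a': [0/1 + 1/1*1/5, 0/1 + 1/1*2/5) = [1/5, 2/5)
  'e': [0/1 + 1/1*2/5, 0/1 + 1/1*1/1) = [2/5, 1/1) <- contains code 29/50
  emit 'e', narrow to [2/5, 1/1)
Step 2: interval [2/5, 1/1), width = 1/1 - 2/5 = 3/5
  'c': [2/5 + 3/5*0/1, 2/5 + 3/5*1/5) = [2/5, 13/25)
  'a': [2/5 + 3/5*1/5, 2/5 + 3/5*2/5) = [13/25, 16/25) <- contains code 29/50
  'e': [2/5 + 3/5*2/5, 2/5 + 3/5*1/1) = [16/25, 1/1)
  emit 'a', narrow to [13/25, 16/25)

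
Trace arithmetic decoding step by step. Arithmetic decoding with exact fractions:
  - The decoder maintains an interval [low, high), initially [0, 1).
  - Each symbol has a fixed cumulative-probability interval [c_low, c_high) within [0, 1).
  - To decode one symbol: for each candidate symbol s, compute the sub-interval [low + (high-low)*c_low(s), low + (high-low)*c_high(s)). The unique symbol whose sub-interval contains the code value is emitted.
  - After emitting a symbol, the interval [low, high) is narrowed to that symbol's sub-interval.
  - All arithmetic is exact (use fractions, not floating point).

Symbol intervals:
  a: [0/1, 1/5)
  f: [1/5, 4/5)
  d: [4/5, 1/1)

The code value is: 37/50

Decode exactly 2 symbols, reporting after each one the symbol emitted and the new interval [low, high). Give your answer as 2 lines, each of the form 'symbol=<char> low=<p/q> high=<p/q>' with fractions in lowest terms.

Step 1: interval [0/1, 1/1), width = 1/1 - 0/1 = 1/1
  'a': [0/1 + 1/1*0/1, 0/1 + 1/1*1/5) = [0/1, 1/5)
  'f': [0/1 + 1/1*1/5, 0/1 + 1/1*4/5) = [1/5, 4/5) <- contains code 37/50
  'd': [0/1 + 1/1*4/5, 0/1 + 1/1*1/1) = [4/5, 1/1)
  emit 'f', narrow to [1/5, 4/5)
Step 2: interval [1/5, 4/5), width = 4/5 - 1/5 = 3/5
  'a': [1/5 + 3/5*0/1, 1/5 + 3/5*1/5) = [1/5, 8/25)
  'f': [1/5 + 3/5*1/5, 1/5 + 3/5*4/5) = [8/25, 17/25)
  'd': [1/5 + 3/5*4/5, 1/5 + 3/5*1/1) = [17/25, 4/5) <- contains code 37/50
  emit 'd', narrow to [17/25, 4/5)

Answer: symbol=f low=1/5 high=4/5
symbol=d low=17/25 high=4/5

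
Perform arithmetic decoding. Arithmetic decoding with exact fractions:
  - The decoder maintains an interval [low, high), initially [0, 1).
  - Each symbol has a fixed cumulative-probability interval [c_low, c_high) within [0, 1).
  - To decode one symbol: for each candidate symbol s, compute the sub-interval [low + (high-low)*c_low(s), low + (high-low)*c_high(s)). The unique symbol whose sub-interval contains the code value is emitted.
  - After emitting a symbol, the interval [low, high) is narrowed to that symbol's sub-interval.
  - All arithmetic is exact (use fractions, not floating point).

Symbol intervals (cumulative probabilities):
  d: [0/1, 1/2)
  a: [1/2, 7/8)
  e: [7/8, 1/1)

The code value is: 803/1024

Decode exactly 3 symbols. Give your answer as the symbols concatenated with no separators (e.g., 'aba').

Answer: aaa

Derivation:
Step 1: interval [0/1, 1/1), width = 1/1 - 0/1 = 1/1
  'd': [0/1 + 1/1*0/1, 0/1 + 1/1*1/2) = [0/1, 1/2)
  'a': [0/1 + 1/1*1/2, 0/1 + 1/1*7/8) = [1/2, 7/8) <- contains code 803/1024
  'e': [0/1 + 1/1*7/8, 0/1 + 1/1*1/1) = [7/8, 1/1)
  emit 'a', narrow to [1/2, 7/8)
Step 2: interval [1/2, 7/8), width = 7/8 - 1/2 = 3/8
  'd': [1/2 + 3/8*0/1, 1/2 + 3/8*1/2) = [1/2, 11/16)
  'a': [1/2 + 3/8*1/2, 1/2 + 3/8*7/8) = [11/16, 53/64) <- contains code 803/1024
  'e': [1/2 + 3/8*7/8, 1/2 + 3/8*1/1) = [53/64, 7/8)
  emit 'a', narrow to [11/16, 53/64)
Step 3: interval [11/16, 53/64), width = 53/64 - 11/16 = 9/64
  'd': [11/16 + 9/64*0/1, 11/16 + 9/64*1/2) = [11/16, 97/128)
  'a': [11/16 + 9/64*1/2, 11/16 + 9/64*7/8) = [97/128, 415/512) <- contains code 803/1024
  'e': [11/16 + 9/64*7/8, 11/16 + 9/64*1/1) = [415/512, 53/64)
  emit 'a', narrow to [97/128, 415/512)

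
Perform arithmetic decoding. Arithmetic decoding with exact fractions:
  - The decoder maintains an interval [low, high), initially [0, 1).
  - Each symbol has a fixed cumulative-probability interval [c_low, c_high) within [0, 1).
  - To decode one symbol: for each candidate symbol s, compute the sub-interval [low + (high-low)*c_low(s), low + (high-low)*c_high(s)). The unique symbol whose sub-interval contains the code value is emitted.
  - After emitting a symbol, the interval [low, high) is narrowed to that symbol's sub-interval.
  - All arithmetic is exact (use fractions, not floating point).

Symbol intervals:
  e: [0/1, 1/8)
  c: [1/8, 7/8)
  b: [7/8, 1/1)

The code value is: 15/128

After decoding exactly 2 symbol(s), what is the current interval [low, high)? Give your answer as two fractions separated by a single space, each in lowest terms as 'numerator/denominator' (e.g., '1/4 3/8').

Step 1: interval [0/1, 1/1), width = 1/1 - 0/1 = 1/1
  'e': [0/1 + 1/1*0/1, 0/1 + 1/1*1/8) = [0/1, 1/8) <- contains code 15/128
  'c': [0/1 + 1/1*1/8, 0/1 + 1/1*7/8) = [1/8, 7/8)
  'b': [0/1 + 1/1*7/8, 0/1 + 1/1*1/1) = [7/8, 1/1)
  emit 'e', narrow to [0/1, 1/8)
Step 2: interval [0/1, 1/8), width = 1/8 - 0/1 = 1/8
  'e': [0/1 + 1/8*0/1, 0/1 + 1/8*1/8) = [0/1, 1/64)
  'c': [0/1 + 1/8*1/8, 0/1 + 1/8*7/8) = [1/64, 7/64)
  'b': [0/1 + 1/8*7/8, 0/1 + 1/8*1/1) = [7/64, 1/8) <- contains code 15/128
  emit 'b', narrow to [7/64, 1/8)

Answer: 7/64 1/8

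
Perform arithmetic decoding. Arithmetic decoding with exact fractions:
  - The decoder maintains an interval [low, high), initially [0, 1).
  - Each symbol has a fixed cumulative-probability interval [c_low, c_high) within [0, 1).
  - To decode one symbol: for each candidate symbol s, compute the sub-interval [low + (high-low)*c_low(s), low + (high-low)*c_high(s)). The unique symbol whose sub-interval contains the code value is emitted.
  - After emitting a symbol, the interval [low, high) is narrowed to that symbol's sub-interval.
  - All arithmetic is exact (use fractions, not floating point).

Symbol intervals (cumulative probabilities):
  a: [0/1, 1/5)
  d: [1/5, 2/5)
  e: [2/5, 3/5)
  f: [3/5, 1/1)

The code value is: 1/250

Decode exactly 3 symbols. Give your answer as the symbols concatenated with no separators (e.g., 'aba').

Step 1: interval [0/1, 1/1), width = 1/1 - 0/1 = 1/1
  'a': [0/1 + 1/1*0/1, 0/1 + 1/1*1/5) = [0/1, 1/5) <- contains code 1/250
  'd': [0/1 + 1/1*1/5, 0/1 + 1/1*2/5) = [1/5, 2/5)
  'e': [0/1 + 1/1*2/5, 0/1 + 1/1*3/5) = [2/5, 3/5)
  'f': [0/1 + 1/1*3/5, 0/1 + 1/1*1/1) = [3/5, 1/1)
  emit 'a', narrow to [0/1, 1/5)
Step 2: interval [0/1, 1/5), width = 1/5 - 0/1 = 1/5
  'a': [0/1 + 1/5*0/1, 0/1 + 1/5*1/5) = [0/1, 1/25) <- contains code 1/250
  'd': [0/1 + 1/5*1/5, 0/1 + 1/5*2/5) = [1/25, 2/25)
  'e': [0/1 + 1/5*2/5, 0/1 + 1/5*3/5) = [2/25, 3/25)
  'f': [0/1 + 1/5*3/5, 0/1 + 1/5*1/1) = [3/25, 1/5)
  emit 'a', narrow to [0/1, 1/25)
Step 3: interval [0/1, 1/25), width = 1/25 - 0/1 = 1/25
  'a': [0/1 + 1/25*0/1, 0/1 + 1/25*1/5) = [0/1, 1/125) <- contains code 1/250
  'd': [0/1 + 1/25*1/5, 0/1 + 1/25*2/5) = [1/125, 2/125)
  'e': [0/1 + 1/25*2/5, 0/1 + 1/25*3/5) = [2/125, 3/125)
  'f': [0/1 + 1/25*3/5, 0/1 + 1/25*1/1) = [3/125, 1/25)
  emit 'a', narrow to [0/1, 1/125)

Answer: aaa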